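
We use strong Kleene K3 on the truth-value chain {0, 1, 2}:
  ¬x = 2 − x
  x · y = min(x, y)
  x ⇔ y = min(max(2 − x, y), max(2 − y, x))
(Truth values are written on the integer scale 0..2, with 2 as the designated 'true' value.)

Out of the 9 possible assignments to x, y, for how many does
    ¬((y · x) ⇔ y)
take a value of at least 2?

1

x = 0, y = 0 ↦ 0  <
x = 0, y = 1 ↦ 1  <
x = 0, y = 2 ↦ 2  ≥
x = 1, y = 0 ↦ 0  <
x = 1, y = 1 ↦ 1  <
x = 1, y = 2 ↦ 1  <
x = 2, y = 0 ↦ 0  <
x = 2, y = 1 ↦ 1  <
x = 2, y = 2 ↦ 0  <
So 1 of the 9 assignments meets the threshold.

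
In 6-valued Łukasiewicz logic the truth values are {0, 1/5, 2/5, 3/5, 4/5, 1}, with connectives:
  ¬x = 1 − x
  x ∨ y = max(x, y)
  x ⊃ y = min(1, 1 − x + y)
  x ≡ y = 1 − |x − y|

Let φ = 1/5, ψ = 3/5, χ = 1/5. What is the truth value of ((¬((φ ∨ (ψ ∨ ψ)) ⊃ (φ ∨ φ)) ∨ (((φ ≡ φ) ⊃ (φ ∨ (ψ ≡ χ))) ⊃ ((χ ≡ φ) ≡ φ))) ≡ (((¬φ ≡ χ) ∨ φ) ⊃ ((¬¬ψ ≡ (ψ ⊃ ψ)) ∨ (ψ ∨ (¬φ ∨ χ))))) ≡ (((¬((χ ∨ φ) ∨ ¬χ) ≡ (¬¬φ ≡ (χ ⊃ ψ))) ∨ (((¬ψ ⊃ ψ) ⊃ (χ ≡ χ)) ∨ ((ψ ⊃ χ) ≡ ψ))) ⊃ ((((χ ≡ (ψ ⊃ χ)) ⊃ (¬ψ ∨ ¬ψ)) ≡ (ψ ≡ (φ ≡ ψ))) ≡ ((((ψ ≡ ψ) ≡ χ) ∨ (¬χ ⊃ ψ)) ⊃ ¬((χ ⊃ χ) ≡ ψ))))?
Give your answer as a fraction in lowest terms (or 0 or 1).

ψ ∨ ψ = 3/5 ∨ 3/5 = 3/5
φ ∨ (ψ ∨ ψ) = 1/5 ∨ 3/5 = 3/5
φ ∨ φ = 1/5 ∨ 1/5 = 1/5
(φ ∨ (ψ ∨ ψ)) ⊃ (φ ∨ φ) = 3/5 ⊃ 1/5 = 3/5
¬((φ ∨ (ψ ∨ ψ)) ⊃ (φ ∨ φ)) = ¬3/5 = 2/5
φ ≡ φ = 1/5 ≡ 1/5 = 1
ψ ≡ χ = 3/5 ≡ 1/5 = 3/5
φ ∨ (ψ ≡ χ) = 1/5 ∨ 3/5 = 3/5
(φ ≡ φ) ⊃ (φ ∨ (ψ ≡ χ)) = 1 ⊃ 3/5 = 3/5
χ ≡ φ = 1/5 ≡ 1/5 = 1
(χ ≡ φ) ≡ φ = 1 ≡ 1/5 = 1/5
((φ ≡ φ) ⊃ (φ ∨ (ψ ≡ χ))) ⊃ ((χ ≡ φ) ≡ φ) = 3/5 ⊃ 1/5 = 3/5
¬((φ ∨ (ψ ∨ ψ)) ⊃ (φ ∨ φ)) ∨ (((φ ≡ φ) ⊃ (φ ∨ (ψ ≡ χ))) ⊃ ((χ ≡ φ) ≡ φ)) = 2/5 ∨ 3/5 = 3/5
¬φ = ¬1/5 = 4/5
¬φ ≡ χ = 4/5 ≡ 1/5 = 2/5
(¬φ ≡ χ) ∨ φ = 2/5 ∨ 1/5 = 2/5
¬ψ = ¬3/5 = 2/5
¬¬ψ = ¬2/5 = 3/5
ψ ⊃ ψ = 3/5 ⊃ 3/5 = 1
¬¬ψ ≡ (ψ ⊃ ψ) = 3/5 ≡ 1 = 3/5
¬φ = ¬1/5 = 4/5
¬φ ∨ χ = 4/5 ∨ 1/5 = 4/5
ψ ∨ (¬φ ∨ χ) = 3/5 ∨ 4/5 = 4/5
(¬¬ψ ≡ (ψ ⊃ ψ)) ∨ (ψ ∨ (¬φ ∨ χ)) = 3/5 ∨ 4/5 = 4/5
((¬φ ≡ χ) ∨ φ) ⊃ ((¬¬ψ ≡ (ψ ⊃ ψ)) ∨ (ψ ∨ (¬φ ∨ χ))) = 2/5 ⊃ 4/5 = 1
(¬((φ ∨ (ψ ∨ ψ)) ⊃ (φ ∨ φ)) ∨ (((φ ≡ φ) ⊃ (φ ∨ (ψ ≡ χ))) ⊃ ((χ ≡ φ) ≡ φ))) ≡ (((¬φ ≡ χ) ∨ φ) ⊃ ((¬¬ψ ≡ (ψ ⊃ ψ)) ∨ (ψ ∨ (¬φ ∨ χ)))) = 3/5 ≡ 1 = 3/5
χ ∨ φ = 1/5 ∨ 1/5 = 1/5
¬χ = ¬1/5 = 4/5
(χ ∨ φ) ∨ ¬χ = 1/5 ∨ 4/5 = 4/5
¬((χ ∨ φ) ∨ ¬χ) = ¬4/5 = 1/5
¬φ = ¬1/5 = 4/5
¬¬φ = ¬4/5 = 1/5
χ ⊃ ψ = 1/5 ⊃ 3/5 = 1
¬¬φ ≡ (χ ⊃ ψ) = 1/5 ≡ 1 = 1/5
¬((χ ∨ φ) ∨ ¬χ) ≡ (¬¬φ ≡ (χ ⊃ ψ)) = 1/5 ≡ 1/5 = 1
¬ψ = ¬3/5 = 2/5
¬ψ ⊃ ψ = 2/5 ⊃ 3/5 = 1
χ ≡ χ = 1/5 ≡ 1/5 = 1
(¬ψ ⊃ ψ) ⊃ (χ ≡ χ) = 1 ⊃ 1 = 1
ψ ⊃ χ = 3/5 ⊃ 1/5 = 3/5
(ψ ⊃ χ) ≡ ψ = 3/5 ≡ 3/5 = 1
((¬ψ ⊃ ψ) ⊃ (χ ≡ χ)) ∨ ((ψ ⊃ χ) ≡ ψ) = 1 ∨ 1 = 1
(¬((χ ∨ φ) ∨ ¬χ) ≡ (¬¬φ ≡ (χ ⊃ ψ))) ∨ (((¬ψ ⊃ ψ) ⊃ (χ ≡ χ)) ∨ ((ψ ⊃ χ) ≡ ψ)) = 1 ∨ 1 = 1
ψ ⊃ χ = 3/5 ⊃ 1/5 = 3/5
χ ≡ (ψ ⊃ χ) = 1/5 ≡ 3/5 = 3/5
¬ψ = ¬3/5 = 2/5
¬ψ = ¬3/5 = 2/5
¬ψ ∨ ¬ψ = 2/5 ∨ 2/5 = 2/5
(χ ≡ (ψ ⊃ χ)) ⊃ (¬ψ ∨ ¬ψ) = 3/5 ⊃ 2/5 = 4/5
φ ≡ ψ = 1/5 ≡ 3/5 = 3/5
ψ ≡ (φ ≡ ψ) = 3/5 ≡ 3/5 = 1
((χ ≡ (ψ ⊃ χ)) ⊃ (¬ψ ∨ ¬ψ)) ≡ (ψ ≡ (φ ≡ ψ)) = 4/5 ≡ 1 = 4/5
ψ ≡ ψ = 3/5 ≡ 3/5 = 1
(ψ ≡ ψ) ≡ χ = 1 ≡ 1/5 = 1/5
¬χ = ¬1/5 = 4/5
¬χ ⊃ ψ = 4/5 ⊃ 3/5 = 4/5
((ψ ≡ ψ) ≡ χ) ∨ (¬χ ⊃ ψ) = 1/5 ∨ 4/5 = 4/5
χ ⊃ χ = 1/5 ⊃ 1/5 = 1
(χ ⊃ χ) ≡ ψ = 1 ≡ 3/5 = 3/5
¬((χ ⊃ χ) ≡ ψ) = ¬3/5 = 2/5
(((ψ ≡ ψ) ≡ χ) ∨ (¬χ ⊃ ψ)) ⊃ ¬((χ ⊃ χ) ≡ ψ) = 4/5 ⊃ 2/5 = 3/5
(((χ ≡ (ψ ⊃ χ)) ⊃ (¬ψ ∨ ¬ψ)) ≡ (ψ ≡ (φ ≡ ψ))) ≡ ((((ψ ≡ ψ) ≡ χ) ∨ (¬χ ⊃ ψ)) ⊃ ¬((χ ⊃ χ) ≡ ψ)) = 4/5 ≡ 3/5 = 4/5
((¬((χ ∨ φ) ∨ ¬χ) ≡ (¬¬φ ≡ (χ ⊃ ψ))) ∨ (((¬ψ ⊃ ψ) ⊃ (χ ≡ χ)) ∨ ((ψ ⊃ χ) ≡ ψ))) ⊃ ((((χ ≡ (ψ ⊃ χ)) ⊃ (¬ψ ∨ ¬ψ)) ≡ (ψ ≡ (φ ≡ ψ))) ≡ ((((ψ ≡ ψ) ≡ χ) ∨ (¬χ ⊃ ψ)) ⊃ ¬((χ ⊃ χ) ≡ ψ))) = 1 ⊃ 4/5 = 4/5
((¬((φ ∨ (ψ ∨ ψ)) ⊃ (φ ∨ φ)) ∨ (((φ ≡ φ) ⊃ (φ ∨ (ψ ≡ χ))) ⊃ ((χ ≡ φ) ≡ φ))) ≡ (((¬φ ≡ χ) ∨ φ) ⊃ ((¬¬ψ ≡ (ψ ⊃ ψ)) ∨ (ψ ∨ (¬φ ∨ χ))))) ≡ (((¬((χ ∨ φ) ∨ ¬χ) ≡ (¬¬φ ≡ (χ ⊃ ψ))) ∨ (((¬ψ ⊃ ψ) ⊃ (χ ≡ χ)) ∨ ((ψ ⊃ χ) ≡ ψ))) ⊃ ((((χ ≡ (ψ ⊃ χ)) ⊃ (¬ψ ∨ ¬ψ)) ≡ (ψ ≡ (φ ≡ ψ))) ≡ ((((ψ ≡ ψ) ≡ χ) ∨ (¬χ ⊃ ψ)) ⊃ ¬((χ ⊃ χ) ≡ ψ)))) = 3/5 ≡ 4/5 = 4/5

4/5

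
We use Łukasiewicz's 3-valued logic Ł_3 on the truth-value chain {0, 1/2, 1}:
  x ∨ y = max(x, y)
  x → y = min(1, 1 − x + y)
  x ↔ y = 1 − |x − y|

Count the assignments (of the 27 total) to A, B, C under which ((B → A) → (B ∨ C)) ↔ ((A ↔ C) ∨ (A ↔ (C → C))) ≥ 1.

10

value 1: 10 assignments (counts)
value 1/2: 12 assignments
value 0: 5 assignments
So 10 of the 27 assignments meet the threshold.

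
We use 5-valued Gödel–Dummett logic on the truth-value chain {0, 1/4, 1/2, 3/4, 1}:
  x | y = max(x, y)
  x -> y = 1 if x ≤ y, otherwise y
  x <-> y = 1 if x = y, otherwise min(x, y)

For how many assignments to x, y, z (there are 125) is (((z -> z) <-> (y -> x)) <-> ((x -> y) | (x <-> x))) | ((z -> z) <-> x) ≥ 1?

75

value 1: 75 assignments (counts)
value 3/4: 5 assignments
value 1/2: 10 assignments
value 1/4: 15 assignments
value 0: 20 assignments
So 75 of the 125 assignments meet the threshold.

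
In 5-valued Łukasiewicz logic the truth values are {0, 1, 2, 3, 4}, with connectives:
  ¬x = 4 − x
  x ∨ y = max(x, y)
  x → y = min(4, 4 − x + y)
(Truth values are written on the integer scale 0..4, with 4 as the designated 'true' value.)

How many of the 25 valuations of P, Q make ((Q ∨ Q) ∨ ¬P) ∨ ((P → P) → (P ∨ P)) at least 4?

value 4: 13 assignments (counts)
value 3: 9 assignments
value 2: 3 assignments
So 13 of the 25 assignments meet the threshold.

13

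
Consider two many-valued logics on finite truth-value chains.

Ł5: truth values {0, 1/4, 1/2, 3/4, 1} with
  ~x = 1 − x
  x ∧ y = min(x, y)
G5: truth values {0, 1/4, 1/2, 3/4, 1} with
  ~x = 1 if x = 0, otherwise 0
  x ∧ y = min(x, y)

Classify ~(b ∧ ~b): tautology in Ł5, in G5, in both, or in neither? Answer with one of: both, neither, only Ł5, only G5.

only G5

In Ł5: at b = 1/4 the value is 3/4 — not a tautology.
In G5: every assignment gives 1 — tautology.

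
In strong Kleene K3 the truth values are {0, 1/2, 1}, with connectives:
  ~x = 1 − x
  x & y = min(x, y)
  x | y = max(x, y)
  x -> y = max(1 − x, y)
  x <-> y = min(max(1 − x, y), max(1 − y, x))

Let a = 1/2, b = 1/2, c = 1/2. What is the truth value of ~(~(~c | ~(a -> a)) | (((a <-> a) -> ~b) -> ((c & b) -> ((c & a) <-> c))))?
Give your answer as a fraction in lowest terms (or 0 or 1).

1/2

~c = ~1/2 = 1/2
a -> a = 1/2 -> 1/2 = 1/2
~(a -> a) = ~1/2 = 1/2
~c | ~(a -> a) = 1/2 | 1/2 = 1/2
~(~c | ~(a -> a)) = ~1/2 = 1/2
a <-> a = 1/2 <-> 1/2 = 1/2
~b = ~1/2 = 1/2
(a <-> a) -> ~b = 1/2 -> 1/2 = 1/2
c & b = 1/2 & 1/2 = 1/2
c & a = 1/2 & 1/2 = 1/2
(c & a) <-> c = 1/2 <-> 1/2 = 1/2
(c & b) -> ((c & a) <-> c) = 1/2 -> 1/2 = 1/2
((a <-> a) -> ~b) -> ((c & b) -> ((c & a) <-> c)) = 1/2 -> 1/2 = 1/2
~(~c | ~(a -> a)) | (((a <-> a) -> ~b) -> ((c & b) -> ((c & a) <-> c))) = 1/2 | 1/2 = 1/2
~(~(~c | ~(a -> a)) | (((a <-> a) -> ~b) -> ((c & b) -> ((c & a) <-> c)))) = ~1/2 = 1/2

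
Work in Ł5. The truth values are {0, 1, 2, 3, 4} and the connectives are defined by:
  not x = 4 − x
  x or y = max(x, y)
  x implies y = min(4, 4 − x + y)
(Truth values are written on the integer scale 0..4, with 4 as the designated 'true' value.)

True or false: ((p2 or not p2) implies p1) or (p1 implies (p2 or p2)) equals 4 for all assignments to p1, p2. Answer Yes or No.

Counterexample: take p1 = 1, p2 = 0.
not p2 = not 0 = 4
p2 or not p2 = 0 or 4 = 4
(p2 or not p2) implies p1 = 4 implies 1 = 1
p2 or p2 = 0 or 0 = 0
p1 implies (p2 or p2) = 1 implies 0 = 3
((p2 or not p2) implies p1) or (p1 implies (p2 or p2)) = 1 or 3 = 3
This gives 3 ≠ 4.

No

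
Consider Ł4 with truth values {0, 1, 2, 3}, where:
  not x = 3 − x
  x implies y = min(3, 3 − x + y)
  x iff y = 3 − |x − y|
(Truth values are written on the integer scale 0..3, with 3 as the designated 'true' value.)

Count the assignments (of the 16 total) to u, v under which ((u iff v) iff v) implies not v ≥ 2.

12

u = 0, v = 0 ↦ 3  ≥
u = 0, v = 1 ↦ 3  ≥
u = 0, v = 2 ↦ 2  ≥
u = 0, v = 3 ↦ 3  ≥
u = 1, v = 0 ↦ 3  ≥
u = 1, v = 1 ↦ 3  ≥
u = 1, v = 2 ↦ 1  <
u = 1, v = 3 ↦ 2  ≥
u = 2, v = 0 ↦ 3  ≥
u = 2, v = 1 ↦ 3  ≥
u = 2, v = 2 ↦ 2  ≥
u = 2, v = 3 ↦ 1  <
u = 3, v = 0 ↦ 3  ≥
u = 3, v = 1 ↦ 2  ≥
u = 3, v = 2 ↦ 1  <
u = 3, v = 3 ↦ 0  <
So 12 of the 16 assignments meet the threshold.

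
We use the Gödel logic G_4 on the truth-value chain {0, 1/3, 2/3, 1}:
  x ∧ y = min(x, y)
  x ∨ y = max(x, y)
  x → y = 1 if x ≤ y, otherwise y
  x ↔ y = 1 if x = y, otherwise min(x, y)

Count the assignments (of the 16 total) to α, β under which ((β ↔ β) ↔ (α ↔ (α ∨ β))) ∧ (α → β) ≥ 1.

α = 0, β = 0 ↦ 1  ≥
α = 0, β = 1/3 ↦ 0  <
α = 0, β = 2/3 ↦ 0  <
α = 0, β = 1 ↦ 0  <
α = 1/3, β = 0 ↦ 0  <
α = 1/3, β = 1/3 ↦ 1  ≥
α = 1/3, β = 2/3 ↦ 1/3  <
α = 1/3, β = 1 ↦ 1/3  <
α = 2/3, β = 0 ↦ 0  <
α = 2/3, β = 1/3 ↦ 1/3  <
α = 2/3, β = 2/3 ↦ 1  ≥
α = 2/3, β = 1 ↦ 2/3  <
α = 1, β = 0 ↦ 0  <
α = 1, β = 1/3 ↦ 1/3  <
α = 1, β = 2/3 ↦ 2/3  <
α = 1, β = 1 ↦ 1  ≥
So 4 of the 16 assignments meet the threshold.

4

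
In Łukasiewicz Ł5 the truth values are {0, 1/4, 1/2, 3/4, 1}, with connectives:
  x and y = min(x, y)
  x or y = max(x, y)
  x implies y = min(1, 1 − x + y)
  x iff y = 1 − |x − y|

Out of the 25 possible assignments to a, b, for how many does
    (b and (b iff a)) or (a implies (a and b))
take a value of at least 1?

15

value 1: 15 assignments (counts)
value 3/4: 4 assignments
value 1/2: 3 assignments
value 1/4: 2 assignments
value 0: 1 assignment
So 15 of the 25 assignments meet the threshold.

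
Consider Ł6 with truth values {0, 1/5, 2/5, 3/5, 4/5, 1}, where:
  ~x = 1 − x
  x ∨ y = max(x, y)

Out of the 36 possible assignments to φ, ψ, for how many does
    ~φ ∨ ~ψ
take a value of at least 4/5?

20

value 1: 11 assignments (counts)
value 4/5: 9 assignments (counts)
value 3/5: 7 assignments
value 2/5: 5 assignments
value 1/5: 3 assignments
value 0: 1 assignment
So 20 of the 36 assignments meet the threshold.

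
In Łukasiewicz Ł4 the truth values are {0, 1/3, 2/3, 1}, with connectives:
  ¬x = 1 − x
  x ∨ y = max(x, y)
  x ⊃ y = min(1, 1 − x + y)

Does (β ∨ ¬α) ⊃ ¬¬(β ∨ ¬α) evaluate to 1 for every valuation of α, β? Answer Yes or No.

Yes

α = 0, β = 0 ↦ 1
α = 0, β = 1/3 ↦ 1
α = 0, β = 2/3 ↦ 1
α = 0, β = 1 ↦ 1
α = 1/3, β = 0 ↦ 1
α = 1/3, β = 1/3 ↦ 1
α = 1/3, β = 2/3 ↦ 1
α = 1/3, β = 1 ↦ 1
α = 2/3, β = 0 ↦ 1
α = 2/3, β = 1/3 ↦ 1
α = 2/3, β = 2/3 ↦ 1
α = 2/3, β = 1 ↦ 1
α = 1, β = 0 ↦ 1
α = 1, β = 1/3 ↦ 1
α = 1, β = 2/3 ↦ 1
α = 1, β = 1 ↦ 1
Every assignment gives a value ≥ 1.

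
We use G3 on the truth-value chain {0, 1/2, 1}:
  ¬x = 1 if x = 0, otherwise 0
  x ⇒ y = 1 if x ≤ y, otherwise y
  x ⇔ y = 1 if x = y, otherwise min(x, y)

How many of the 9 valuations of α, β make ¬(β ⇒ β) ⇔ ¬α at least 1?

α = 0, β = 0 ↦ 0  <
α = 0, β = 1/2 ↦ 0  <
α = 0, β = 1 ↦ 0  <
α = 1/2, β = 0 ↦ 1  ≥
α = 1/2, β = 1/2 ↦ 1  ≥
α = 1/2, β = 1 ↦ 1  ≥
α = 1, β = 0 ↦ 1  ≥
α = 1, β = 1/2 ↦ 1  ≥
α = 1, β = 1 ↦ 1  ≥
So 6 of the 9 assignments meet the threshold.

6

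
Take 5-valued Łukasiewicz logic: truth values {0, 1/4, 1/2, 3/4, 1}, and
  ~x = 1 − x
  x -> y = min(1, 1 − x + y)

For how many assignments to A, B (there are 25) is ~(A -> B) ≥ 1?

value 1: 1 assignment (counts)
value 3/4: 2 assignments
value 1/2: 3 assignments
value 1/4: 4 assignments
value 0: 15 assignments
So 1 of the 25 assignments meets the threshold.

1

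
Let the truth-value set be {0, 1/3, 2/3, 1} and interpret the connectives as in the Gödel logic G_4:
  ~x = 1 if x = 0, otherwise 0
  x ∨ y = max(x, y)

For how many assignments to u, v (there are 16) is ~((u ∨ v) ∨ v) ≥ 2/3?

1

u = 0, v = 0 ↦ 1  ≥
u = 0, v = 1/3 ↦ 0  <
u = 0, v = 2/3 ↦ 0  <
u = 0, v = 1 ↦ 0  <
u = 1/3, v = 0 ↦ 0  <
u = 1/3, v = 1/3 ↦ 0  <
u = 1/3, v = 2/3 ↦ 0  <
u = 1/3, v = 1 ↦ 0  <
u = 2/3, v = 0 ↦ 0  <
u = 2/3, v = 1/3 ↦ 0  <
u = 2/3, v = 2/3 ↦ 0  <
u = 2/3, v = 1 ↦ 0  <
u = 1, v = 0 ↦ 0  <
u = 1, v = 1/3 ↦ 0  <
u = 1, v = 2/3 ↦ 0  <
u = 1, v = 1 ↦ 0  <
So 1 of the 16 assignments meets the threshold.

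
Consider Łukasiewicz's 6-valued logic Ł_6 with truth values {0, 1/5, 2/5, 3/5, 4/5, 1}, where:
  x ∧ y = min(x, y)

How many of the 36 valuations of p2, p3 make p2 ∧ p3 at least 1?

1

value 1: 1 assignment (counts)
value 4/5: 3 assignments
value 3/5: 5 assignments
value 2/5: 7 assignments
value 1/5: 9 assignments
value 0: 11 assignments
So 1 of the 36 assignments meets the threshold.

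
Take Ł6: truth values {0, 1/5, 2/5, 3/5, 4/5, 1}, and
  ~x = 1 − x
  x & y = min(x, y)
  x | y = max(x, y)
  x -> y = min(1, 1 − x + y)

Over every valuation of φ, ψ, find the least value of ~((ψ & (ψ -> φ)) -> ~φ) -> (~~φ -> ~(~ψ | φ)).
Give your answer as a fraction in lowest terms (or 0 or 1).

0

Take φ = 1, ψ = 1:
ψ -> φ = 1 -> 1 = 1
ψ & (ψ -> φ) = 1 & 1 = 1
~φ = ~1 = 0
(ψ & (ψ -> φ)) -> ~φ = 1 -> 0 = 0
~((ψ & (ψ -> φ)) -> ~φ) = ~0 = 1
~φ = ~1 = 0
~~φ = ~0 = 1
~ψ = ~1 = 0
~ψ | φ = 0 | 1 = 1
~(~ψ | φ) = ~1 = 0
~~φ -> ~(~ψ | φ) = 1 -> 0 = 0
~((ψ & (ψ -> φ)) -> ~φ) -> (~~φ -> ~(~ψ | φ)) = 1 -> 0 = 0
No assignment yields a value below 0, so this is the minimum.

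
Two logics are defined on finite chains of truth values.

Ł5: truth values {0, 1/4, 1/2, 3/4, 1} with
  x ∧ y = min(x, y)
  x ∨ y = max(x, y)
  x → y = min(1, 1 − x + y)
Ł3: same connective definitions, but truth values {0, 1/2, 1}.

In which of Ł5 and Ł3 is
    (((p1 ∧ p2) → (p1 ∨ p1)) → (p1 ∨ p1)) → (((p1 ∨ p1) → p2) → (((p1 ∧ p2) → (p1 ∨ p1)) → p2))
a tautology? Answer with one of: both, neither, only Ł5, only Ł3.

In Ł5: every assignment gives 1 — tautology.
In Ł3: every assignment gives 1 — tautology.

both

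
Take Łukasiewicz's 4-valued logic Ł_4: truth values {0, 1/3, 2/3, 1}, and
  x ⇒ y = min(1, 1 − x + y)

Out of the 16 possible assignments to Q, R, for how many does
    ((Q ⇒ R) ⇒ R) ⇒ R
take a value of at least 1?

10

Q = 0, R = 0 ↦ 1  ≥
Q = 0, R = 1/3 ↦ 1  ≥
Q = 0, R = 2/3 ↦ 1  ≥
Q = 0, R = 1 ↦ 1  ≥
Q = 1/3, R = 0 ↦ 2/3  <
Q = 1/3, R = 1/3 ↦ 1  ≥
Q = 1/3, R = 2/3 ↦ 1  ≥
Q = 1/3, R = 1 ↦ 1  ≥
Q = 2/3, R = 0 ↦ 1/3  <
Q = 2/3, R = 1/3 ↦ 2/3  <
Q = 2/3, R = 2/3 ↦ 1  ≥
Q = 2/3, R = 1 ↦ 1  ≥
Q = 1, R = 0 ↦ 0  <
Q = 1, R = 1/3 ↦ 1/3  <
Q = 1, R = 2/3 ↦ 2/3  <
Q = 1, R = 1 ↦ 1  ≥
So 10 of the 16 assignments meet the threshold.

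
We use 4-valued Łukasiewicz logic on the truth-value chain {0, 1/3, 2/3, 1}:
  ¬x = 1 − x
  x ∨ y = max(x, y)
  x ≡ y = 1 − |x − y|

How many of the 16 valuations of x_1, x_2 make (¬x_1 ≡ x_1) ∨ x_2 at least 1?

x_1 = 0, x_2 = 0 ↦ 0  <
x_1 = 0, x_2 = 1/3 ↦ 1/3  <
x_1 = 0, x_2 = 2/3 ↦ 2/3  <
x_1 = 0, x_2 = 1 ↦ 1  ≥
x_1 = 1/3, x_2 = 0 ↦ 2/3  <
x_1 = 1/3, x_2 = 1/3 ↦ 2/3  <
x_1 = 1/3, x_2 = 2/3 ↦ 2/3  <
x_1 = 1/3, x_2 = 1 ↦ 1  ≥
x_1 = 2/3, x_2 = 0 ↦ 2/3  <
x_1 = 2/3, x_2 = 1/3 ↦ 2/3  <
x_1 = 2/3, x_2 = 2/3 ↦ 2/3  <
x_1 = 2/3, x_2 = 1 ↦ 1  ≥
x_1 = 1, x_2 = 0 ↦ 0  <
x_1 = 1, x_2 = 1/3 ↦ 1/3  <
x_1 = 1, x_2 = 2/3 ↦ 2/3  <
x_1 = 1, x_2 = 1 ↦ 1  ≥
So 4 of the 16 assignments meet the threshold.

4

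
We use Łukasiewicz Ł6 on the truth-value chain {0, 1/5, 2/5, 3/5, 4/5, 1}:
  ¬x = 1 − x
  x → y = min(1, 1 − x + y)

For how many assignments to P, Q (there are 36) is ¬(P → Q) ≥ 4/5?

value 1: 1 assignment (counts)
value 4/5: 2 assignments (counts)
value 3/5: 3 assignments
value 2/5: 4 assignments
value 1/5: 5 assignments
value 0: 21 assignments
So 3 of the 36 assignments meet the threshold.

3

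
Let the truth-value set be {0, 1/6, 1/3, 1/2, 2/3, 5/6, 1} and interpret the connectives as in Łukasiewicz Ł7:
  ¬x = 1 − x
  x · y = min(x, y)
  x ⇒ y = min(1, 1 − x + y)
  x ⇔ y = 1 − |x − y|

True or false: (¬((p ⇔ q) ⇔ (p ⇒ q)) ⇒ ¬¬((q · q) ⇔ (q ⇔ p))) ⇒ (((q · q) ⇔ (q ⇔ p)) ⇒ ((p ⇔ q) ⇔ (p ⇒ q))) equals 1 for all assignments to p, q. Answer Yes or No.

Counterexample: take p = 0, q = 1/2.
p ⇔ q = 0 ⇔ 1/2 = 1/2
p ⇒ q = 0 ⇒ 1/2 = 1
(p ⇔ q) ⇔ (p ⇒ q) = 1/2 ⇔ 1 = 1/2
¬((p ⇔ q) ⇔ (p ⇒ q)) = ¬1/2 = 1/2
q · q = 1/2 · 1/2 = 1/2
q ⇔ p = 1/2 ⇔ 0 = 1/2
(q · q) ⇔ (q ⇔ p) = 1/2 ⇔ 1/2 = 1
¬((q · q) ⇔ (q ⇔ p)) = ¬1 = 0
¬¬((q · q) ⇔ (q ⇔ p)) = ¬0 = 1
¬((p ⇔ q) ⇔ (p ⇒ q)) ⇒ ¬¬((q · q) ⇔ (q ⇔ p)) = 1/2 ⇒ 1 = 1
q · q = 1/2 · 1/2 = 1/2
q ⇔ p = 1/2 ⇔ 0 = 1/2
(q · q) ⇔ (q ⇔ p) = 1/2 ⇔ 1/2 = 1
p ⇔ q = 0 ⇔ 1/2 = 1/2
p ⇒ q = 0 ⇒ 1/2 = 1
(p ⇔ q) ⇔ (p ⇒ q) = 1/2 ⇔ 1 = 1/2
((q · q) ⇔ (q ⇔ p)) ⇒ ((p ⇔ q) ⇔ (p ⇒ q)) = 1 ⇒ 1/2 = 1/2
(¬((p ⇔ q) ⇔ (p ⇒ q)) ⇒ ¬¬((q · q) ⇔ (q ⇔ p))) ⇒ (((q · q) ⇔ (q ⇔ p)) ⇒ ((p ⇔ q) ⇔ (p ⇒ q))) = 1 ⇒ 1/2 = 1/2
This gives 1/2 ≠ 1.

No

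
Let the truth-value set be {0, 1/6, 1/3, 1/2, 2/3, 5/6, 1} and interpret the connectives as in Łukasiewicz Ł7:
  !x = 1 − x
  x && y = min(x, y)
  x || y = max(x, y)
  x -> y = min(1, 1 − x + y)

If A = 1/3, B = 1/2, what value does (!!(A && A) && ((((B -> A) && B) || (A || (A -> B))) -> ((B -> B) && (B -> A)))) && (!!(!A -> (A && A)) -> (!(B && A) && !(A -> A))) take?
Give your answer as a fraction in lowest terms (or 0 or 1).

A && A = 1/3 && 1/3 = 1/3
!(A && A) = !1/3 = 2/3
!!(A && A) = !2/3 = 1/3
B -> A = 1/2 -> 1/3 = 5/6
(B -> A) && B = 5/6 && 1/2 = 1/2
A -> B = 1/3 -> 1/2 = 1
A || (A -> B) = 1/3 || 1 = 1
((B -> A) && B) || (A || (A -> B)) = 1/2 || 1 = 1
B -> B = 1/2 -> 1/2 = 1
B -> A = 1/2 -> 1/3 = 5/6
(B -> B) && (B -> A) = 1 && 5/6 = 5/6
(((B -> A) && B) || (A || (A -> B))) -> ((B -> B) && (B -> A)) = 1 -> 5/6 = 5/6
!!(A && A) && ((((B -> A) && B) || (A || (A -> B))) -> ((B -> B) && (B -> A))) = 1/3 && 5/6 = 1/3
!A = !1/3 = 2/3
A && A = 1/3 && 1/3 = 1/3
!A -> (A && A) = 2/3 -> 1/3 = 2/3
!(!A -> (A && A)) = !2/3 = 1/3
!!(!A -> (A && A)) = !1/3 = 2/3
B && A = 1/2 && 1/3 = 1/3
!(B && A) = !1/3 = 2/3
A -> A = 1/3 -> 1/3 = 1
!(A -> A) = !1 = 0
!(B && A) && !(A -> A) = 2/3 && 0 = 0
!!(!A -> (A && A)) -> (!(B && A) && !(A -> A)) = 2/3 -> 0 = 1/3
(!!(A && A) && ((((B -> A) && B) || (A || (A -> B))) -> ((B -> B) && (B -> A)))) && (!!(!A -> (A && A)) -> (!(B && A) && !(A -> A))) = 1/3 && 1/3 = 1/3

1/3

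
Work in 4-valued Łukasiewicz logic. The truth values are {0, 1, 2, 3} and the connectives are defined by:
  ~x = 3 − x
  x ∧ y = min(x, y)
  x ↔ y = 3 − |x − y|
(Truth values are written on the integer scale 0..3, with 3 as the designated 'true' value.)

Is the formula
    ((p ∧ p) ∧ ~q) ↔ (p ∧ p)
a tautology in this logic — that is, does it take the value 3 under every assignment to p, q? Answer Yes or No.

Counterexample: take p = 1, q = 3.
p ∧ p = 1 ∧ 1 = 1
~q = ~3 = 0
(p ∧ p) ∧ ~q = 1 ∧ 0 = 0
((p ∧ p) ∧ ~q) ↔ (p ∧ p) = 0 ↔ 1 = 2
This gives 2 ≠ 3.

No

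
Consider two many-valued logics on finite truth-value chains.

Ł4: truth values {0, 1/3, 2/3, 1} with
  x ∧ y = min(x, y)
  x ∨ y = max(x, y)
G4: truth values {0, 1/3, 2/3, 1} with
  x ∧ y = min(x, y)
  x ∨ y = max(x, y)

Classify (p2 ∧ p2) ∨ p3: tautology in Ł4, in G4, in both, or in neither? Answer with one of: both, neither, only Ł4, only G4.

neither

In Ł4: at p2 = 0, p3 = 0 the value is 0 — not a tautology.
In G4: at p2 = 0, p3 = 0 the value is 0 — not a tautology.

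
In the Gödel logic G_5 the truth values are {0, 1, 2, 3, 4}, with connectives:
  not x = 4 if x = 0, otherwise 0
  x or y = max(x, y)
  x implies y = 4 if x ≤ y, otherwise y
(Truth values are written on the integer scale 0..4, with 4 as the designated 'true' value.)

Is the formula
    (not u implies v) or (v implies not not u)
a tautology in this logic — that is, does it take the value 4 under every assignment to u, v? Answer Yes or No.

Counterexample: take u = 0, v = 1.
not u = not 0 = 4
not u implies v = 4 implies 1 = 1
not u = not 0 = 4
not not u = not 4 = 0
v implies not not u = 1 implies 0 = 0
(not u implies v) or (v implies not not u) = 1 or 0 = 1
This gives 1 ≠ 4.

No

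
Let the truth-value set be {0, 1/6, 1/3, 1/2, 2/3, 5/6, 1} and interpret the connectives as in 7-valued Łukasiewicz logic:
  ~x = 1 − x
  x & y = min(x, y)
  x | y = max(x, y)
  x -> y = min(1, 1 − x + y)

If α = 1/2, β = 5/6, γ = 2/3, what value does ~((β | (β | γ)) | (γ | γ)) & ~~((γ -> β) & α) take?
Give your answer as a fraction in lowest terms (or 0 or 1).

1/6

β | γ = 5/6 | 2/3 = 5/6
β | (β | γ) = 5/6 | 5/6 = 5/6
γ | γ = 2/3 | 2/3 = 2/3
(β | (β | γ)) | (γ | γ) = 5/6 | 2/3 = 5/6
~((β | (β | γ)) | (γ | γ)) = ~5/6 = 1/6
γ -> β = 2/3 -> 5/6 = 1
(γ -> β) & α = 1 & 1/2 = 1/2
~((γ -> β) & α) = ~1/2 = 1/2
~~((γ -> β) & α) = ~1/2 = 1/2
~((β | (β | γ)) | (γ | γ)) & ~~((γ -> β) & α) = 1/6 & 1/2 = 1/6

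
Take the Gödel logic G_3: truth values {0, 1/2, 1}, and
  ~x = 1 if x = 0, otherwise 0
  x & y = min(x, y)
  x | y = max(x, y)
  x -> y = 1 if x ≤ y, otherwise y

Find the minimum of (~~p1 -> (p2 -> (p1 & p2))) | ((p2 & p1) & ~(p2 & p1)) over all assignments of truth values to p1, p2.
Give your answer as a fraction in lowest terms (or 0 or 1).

1/2

Take p1 = 1/2, p2 = 1:
~p1 = ~1/2 = 0
~~p1 = ~0 = 1
p1 & p2 = 1/2 & 1 = 1/2
p2 -> (p1 & p2) = 1 -> 1/2 = 1/2
~~p1 -> (p2 -> (p1 & p2)) = 1 -> 1/2 = 1/2
p2 & p1 = 1 & 1/2 = 1/2
p2 & p1 = 1 & 1/2 = 1/2
~(p2 & p1) = ~1/2 = 0
(p2 & p1) & ~(p2 & p1) = 1/2 & 0 = 0
(~~p1 -> (p2 -> (p1 & p2))) | ((p2 & p1) & ~(p2 & p1)) = 1/2 | 0 = 1/2
No assignment yields a value below 1/2, so this is the minimum.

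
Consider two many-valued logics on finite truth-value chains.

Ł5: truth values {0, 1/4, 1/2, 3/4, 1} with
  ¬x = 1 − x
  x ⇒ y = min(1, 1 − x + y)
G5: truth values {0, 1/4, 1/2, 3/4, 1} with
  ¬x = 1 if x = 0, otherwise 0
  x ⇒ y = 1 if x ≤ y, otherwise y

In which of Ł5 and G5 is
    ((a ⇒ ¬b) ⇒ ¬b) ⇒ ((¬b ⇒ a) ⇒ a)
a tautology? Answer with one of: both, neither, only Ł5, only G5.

In Ł5: every assignment gives 1 — tautology.
In G5: at a = 1/4, b = 1/4 the value is 1/4 — not a tautology.

only Ł5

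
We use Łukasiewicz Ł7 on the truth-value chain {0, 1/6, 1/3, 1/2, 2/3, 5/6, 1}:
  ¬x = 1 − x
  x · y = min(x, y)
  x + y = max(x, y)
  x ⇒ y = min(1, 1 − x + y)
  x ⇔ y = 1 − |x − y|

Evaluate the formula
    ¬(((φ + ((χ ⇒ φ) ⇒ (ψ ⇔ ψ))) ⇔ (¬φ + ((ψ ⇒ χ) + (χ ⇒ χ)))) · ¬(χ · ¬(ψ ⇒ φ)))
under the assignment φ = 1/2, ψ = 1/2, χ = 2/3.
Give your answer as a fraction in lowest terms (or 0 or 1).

0

χ ⇒ φ = 2/3 ⇒ 1/2 = 5/6
ψ ⇔ ψ = 1/2 ⇔ 1/2 = 1
(χ ⇒ φ) ⇒ (ψ ⇔ ψ) = 5/6 ⇒ 1 = 1
φ + ((χ ⇒ φ) ⇒ (ψ ⇔ ψ)) = 1/2 + 1 = 1
¬φ = ¬1/2 = 1/2
ψ ⇒ χ = 1/2 ⇒ 2/3 = 1
χ ⇒ χ = 2/3 ⇒ 2/3 = 1
(ψ ⇒ χ) + (χ ⇒ χ) = 1 + 1 = 1
¬φ + ((ψ ⇒ χ) + (χ ⇒ χ)) = 1/2 + 1 = 1
(φ + ((χ ⇒ φ) ⇒ (ψ ⇔ ψ))) ⇔ (¬φ + ((ψ ⇒ χ) + (χ ⇒ χ))) = 1 ⇔ 1 = 1
ψ ⇒ φ = 1/2 ⇒ 1/2 = 1
¬(ψ ⇒ φ) = ¬1 = 0
χ · ¬(ψ ⇒ φ) = 2/3 · 0 = 0
¬(χ · ¬(ψ ⇒ φ)) = ¬0 = 1
((φ + ((χ ⇒ φ) ⇒ (ψ ⇔ ψ))) ⇔ (¬φ + ((ψ ⇒ χ) + (χ ⇒ χ)))) · ¬(χ · ¬(ψ ⇒ φ)) = 1 · 1 = 1
¬(((φ + ((χ ⇒ φ) ⇒ (ψ ⇔ ψ))) ⇔ (¬φ + ((ψ ⇒ χ) + (χ ⇒ χ)))) · ¬(χ · ¬(ψ ⇒ φ))) = ¬1 = 0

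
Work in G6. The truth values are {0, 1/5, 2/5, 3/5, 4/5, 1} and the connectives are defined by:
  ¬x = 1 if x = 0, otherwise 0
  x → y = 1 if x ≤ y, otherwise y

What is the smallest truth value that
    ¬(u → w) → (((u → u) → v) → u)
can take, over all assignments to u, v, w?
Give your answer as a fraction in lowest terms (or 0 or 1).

Take u = 1/5, v = 2/5, w = 0:
u → w = 1/5 → 0 = 0
¬(u → w) = ¬0 = 1
u → u = 1/5 → 1/5 = 1
(u → u) → v = 1 → 2/5 = 2/5
((u → u) → v) → u = 2/5 → 1/5 = 1/5
¬(u → w) → (((u → u) → v) → u) = 1 → 1/5 = 1/5
No assignment yields a value below 1/5, so this is the minimum.

1/5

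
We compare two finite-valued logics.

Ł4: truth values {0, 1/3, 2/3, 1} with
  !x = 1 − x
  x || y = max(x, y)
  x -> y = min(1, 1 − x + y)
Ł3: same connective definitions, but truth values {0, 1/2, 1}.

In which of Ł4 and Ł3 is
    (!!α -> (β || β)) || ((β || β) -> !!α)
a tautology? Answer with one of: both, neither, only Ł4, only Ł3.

In Ł4: every assignment gives 1 — tautology.
In Ł3: every assignment gives 1 — tautology.

both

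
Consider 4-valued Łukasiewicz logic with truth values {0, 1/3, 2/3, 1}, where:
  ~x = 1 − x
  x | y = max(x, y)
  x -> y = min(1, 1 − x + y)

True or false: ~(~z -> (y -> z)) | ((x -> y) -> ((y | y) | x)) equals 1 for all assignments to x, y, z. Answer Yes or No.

No

Counterexample: take x = 0, y = 0, z = 0.
~z = ~0 = 1
y -> z = 0 -> 0 = 1
~z -> (y -> z) = 1 -> 1 = 1
~(~z -> (y -> z)) = ~1 = 0
x -> y = 0 -> 0 = 1
y | y = 0 | 0 = 0
(y | y) | x = 0 | 0 = 0
(x -> y) -> ((y | y) | x) = 1 -> 0 = 0
~(~z -> (y -> z)) | ((x -> y) -> ((y | y) | x)) = 0 | 0 = 0
This gives 0 ≠ 1.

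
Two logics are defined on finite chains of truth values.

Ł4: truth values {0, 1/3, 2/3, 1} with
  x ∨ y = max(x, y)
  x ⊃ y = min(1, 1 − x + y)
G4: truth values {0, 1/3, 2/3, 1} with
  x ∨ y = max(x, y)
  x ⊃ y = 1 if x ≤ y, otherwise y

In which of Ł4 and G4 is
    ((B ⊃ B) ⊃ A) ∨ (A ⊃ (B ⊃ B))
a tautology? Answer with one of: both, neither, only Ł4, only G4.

In Ł4: every assignment gives 1 — tautology.
In G4: every assignment gives 1 — tautology.

both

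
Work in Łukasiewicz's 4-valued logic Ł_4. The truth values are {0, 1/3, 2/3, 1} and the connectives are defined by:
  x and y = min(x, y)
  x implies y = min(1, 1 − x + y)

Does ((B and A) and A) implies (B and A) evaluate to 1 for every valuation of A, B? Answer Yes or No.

Yes

A = 0, B = 0 ↦ 1
A = 0, B = 1/3 ↦ 1
A = 0, B = 2/3 ↦ 1
A = 0, B = 1 ↦ 1
A = 1/3, B = 0 ↦ 1
A = 1/3, B = 1/3 ↦ 1
A = 1/3, B = 2/3 ↦ 1
A = 1/3, B = 1 ↦ 1
A = 2/3, B = 0 ↦ 1
A = 2/3, B = 1/3 ↦ 1
A = 2/3, B = 2/3 ↦ 1
A = 2/3, B = 1 ↦ 1
A = 1, B = 0 ↦ 1
A = 1, B = 1/3 ↦ 1
A = 1, B = 2/3 ↦ 1
A = 1, B = 1 ↦ 1
Every assignment gives a value ≥ 1.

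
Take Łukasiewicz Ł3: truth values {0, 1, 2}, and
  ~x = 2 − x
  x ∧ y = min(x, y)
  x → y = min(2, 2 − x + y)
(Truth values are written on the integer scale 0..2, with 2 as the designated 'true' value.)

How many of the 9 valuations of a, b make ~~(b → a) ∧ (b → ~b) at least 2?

a = 0, b = 0 ↦ 2  ≥
a = 0, b = 1 ↦ 1  <
a = 0, b = 2 ↦ 0  <
a = 1, b = 0 ↦ 2  ≥
a = 1, b = 1 ↦ 2  ≥
a = 1, b = 2 ↦ 0  <
a = 2, b = 0 ↦ 2  ≥
a = 2, b = 1 ↦ 2  ≥
a = 2, b = 2 ↦ 0  <
So 5 of the 9 assignments meet the threshold.

5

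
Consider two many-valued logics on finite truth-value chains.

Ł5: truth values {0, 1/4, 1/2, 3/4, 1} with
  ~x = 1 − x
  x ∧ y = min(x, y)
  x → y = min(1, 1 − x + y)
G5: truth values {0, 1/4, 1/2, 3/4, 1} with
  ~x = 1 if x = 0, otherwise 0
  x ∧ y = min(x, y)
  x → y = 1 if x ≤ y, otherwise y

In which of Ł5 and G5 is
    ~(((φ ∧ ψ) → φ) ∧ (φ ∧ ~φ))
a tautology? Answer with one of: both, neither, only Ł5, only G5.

only G5

In Ł5: at φ = 1/4, ψ = 0 the value is 3/4 — not a tautology.
In G5: every assignment gives 1 — tautology.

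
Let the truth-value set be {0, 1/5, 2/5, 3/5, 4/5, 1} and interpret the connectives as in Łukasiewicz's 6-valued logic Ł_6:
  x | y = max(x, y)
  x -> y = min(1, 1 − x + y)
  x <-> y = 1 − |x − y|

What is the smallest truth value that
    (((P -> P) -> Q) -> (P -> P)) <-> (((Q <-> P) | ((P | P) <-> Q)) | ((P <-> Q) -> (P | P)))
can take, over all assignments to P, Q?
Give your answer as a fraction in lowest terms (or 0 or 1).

Take P = 0, Q = 2/5:
P -> P = 0 -> 0 = 1
(P -> P) -> Q = 1 -> 2/5 = 2/5
P -> P = 0 -> 0 = 1
((P -> P) -> Q) -> (P -> P) = 2/5 -> 1 = 1
Q <-> P = 2/5 <-> 0 = 3/5
P | P = 0 | 0 = 0
(P | P) <-> Q = 0 <-> 2/5 = 3/5
(Q <-> P) | ((P | P) <-> Q) = 3/5 | 3/5 = 3/5
P <-> Q = 0 <-> 2/5 = 3/5
P | P = 0 | 0 = 0
(P <-> Q) -> (P | P) = 3/5 -> 0 = 2/5
((Q <-> P) | ((P | P) <-> Q)) | ((P <-> Q) -> (P | P)) = 3/5 | 2/5 = 3/5
(((P -> P) -> Q) -> (P -> P)) <-> (((Q <-> P) | ((P | P) <-> Q)) | ((P <-> Q) -> (P | P))) = 1 <-> 3/5 = 3/5
No assignment yields a value below 3/5, so this is the minimum.

3/5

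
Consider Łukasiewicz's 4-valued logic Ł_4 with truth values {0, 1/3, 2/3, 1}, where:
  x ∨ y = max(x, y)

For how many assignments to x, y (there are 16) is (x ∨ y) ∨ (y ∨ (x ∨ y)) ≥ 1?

x = 0, y = 0 ↦ 0  <
x = 0, y = 1/3 ↦ 1/3  <
x = 0, y = 2/3 ↦ 2/3  <
x = 0, y = 1 ↦ 1  ≥
x = 1/3, y = 0 ↦ 1/3  <
x = 1/3, y = 1/3 ↦ 1/3  <
x = 1/3, y = 2/3 ↦ 2/3  <
x = 1/3, y = 1 ↦ 1  ≥
x = 2/3, y = 0 ↦ 2/3  <
x = 2/3, y = 1/3 ↦ 2/3  <
x = 2/3, y = 2/3 ↦ 2/3  <
x = 2/3, y = 1 ↦ 1  ≥
x = 1, y = 0 ↦ 1  ≥
x = 1, y = 1/3 ↦ 1  ≥
x = 1, y = 2/3 ↦ 1  ≥
x = 1, y = 1 ↦ 1  ≥
So 7 of the 16 assignments meet the threshold.

7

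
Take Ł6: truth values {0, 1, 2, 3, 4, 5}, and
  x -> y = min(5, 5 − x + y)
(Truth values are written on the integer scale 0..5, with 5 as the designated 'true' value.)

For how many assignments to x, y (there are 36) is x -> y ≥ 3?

value 5: 21 assignments (counts)
value 4: 5 assignments (counts)
value 3: 4 assignments (counts)
value 2: 3 assignments
value 1: 2 assignments
value 0: 1 assignment
So 30 of the 36 assignments meet the threshold.

30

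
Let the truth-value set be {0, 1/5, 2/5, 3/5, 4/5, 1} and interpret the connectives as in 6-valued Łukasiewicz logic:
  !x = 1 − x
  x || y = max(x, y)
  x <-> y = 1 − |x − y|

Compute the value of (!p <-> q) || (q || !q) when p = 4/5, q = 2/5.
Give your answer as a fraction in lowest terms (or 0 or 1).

!p = !4/5 = 1/5
!p <-> q = 1/5 <-> 2/5 = 4/5
!q = !2/5 = 3/5
q || !q = 2/5 || 3/5 = 3/5
(!p <-> q) || (q || !q) = 4/5 || 3/5 = 4/5

4/5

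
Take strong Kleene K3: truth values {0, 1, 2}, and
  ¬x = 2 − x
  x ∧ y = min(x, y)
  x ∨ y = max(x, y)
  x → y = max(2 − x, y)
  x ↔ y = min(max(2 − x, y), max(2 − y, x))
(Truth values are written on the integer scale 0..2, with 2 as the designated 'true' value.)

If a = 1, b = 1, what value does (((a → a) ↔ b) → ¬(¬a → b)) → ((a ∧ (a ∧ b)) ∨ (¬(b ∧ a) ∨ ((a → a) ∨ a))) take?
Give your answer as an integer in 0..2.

a → a = 1 → 1 = 1
(a → a) ↔ b = 1 ↔ 1 = 1
¬a = ¬1 = 1
¬a → b = 1 → 1 = 1
¬(¬a → b) = ¬1 = 1
((a → a) ↔ b) → ¬(¬a → b) = 1 → 1 = 1
a ∧ b = 1 ∧ 1 = 1
a ∧ (a ∧ b) = 1 ∧ 1 = 1
b ∧ a = 1 ∧ 1 = 1
¬(b ∧ a) = ¬1 = 1
a → a = 1 → 1 = 1
(a → a) ∨ a = 1 ∨ 1 = 1
¬(b ∧ a) ∨ ((a → a) ∨ a) = 1 ∨ 1 = 1
(a ∧ (a ∧ b)) ∨ (¬(b ∧ a) ∨ ((a → a) ∨ a)) = 1 ∨ 1 = 1
(((a → a) ↔ b) → ¬(¬a → b)) → ((a ∧ (a ∧ b)) ∨ (¬(b ∧ a) ∨ ((a → a) ∨ a))) = 1 → 1 = 1

1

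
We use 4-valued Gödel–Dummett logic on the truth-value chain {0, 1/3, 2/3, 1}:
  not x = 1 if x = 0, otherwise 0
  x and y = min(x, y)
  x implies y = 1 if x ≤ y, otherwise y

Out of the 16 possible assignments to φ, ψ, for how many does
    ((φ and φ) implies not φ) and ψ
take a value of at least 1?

φ = 0, ψ = 0 ↦ 0  <
φ = 0, ψ = 1/3 ↦ 1/3  <
φ = 0, ψ = 2/3 ↦ 2/3  <
φ = 0, ψ = 1 ↦ 1  ≥
φ = 1/3, ψ = 0 ↦ 0  <
φ = 1/3, ψ = 1/3 ↦ 0  <
φ = 1/3, ψ = 2/3 ↦ 0  <
φ = 1/3, ψ = 1 ↦ 0  <
φ = 2/3, ψ = 0 ↦ 0  <
φ = 2/3, ψ = 1/3 ↦ 0  <
φ = 2/3, ψ = 2/3 ↦ 0  <
φ = 2/3, ψ = 1 ↦ 0  <
φ = 1, ψ = 0 ↦ 0  <
φ = 1, ψ = 1/3 ↦ 0  <
φ = 1, ψ = 2/3 ↦ 0  <
φ = 1, ψ = 1 ↦ 0  <
So 1 of the 16 assignments meets the threshold.

1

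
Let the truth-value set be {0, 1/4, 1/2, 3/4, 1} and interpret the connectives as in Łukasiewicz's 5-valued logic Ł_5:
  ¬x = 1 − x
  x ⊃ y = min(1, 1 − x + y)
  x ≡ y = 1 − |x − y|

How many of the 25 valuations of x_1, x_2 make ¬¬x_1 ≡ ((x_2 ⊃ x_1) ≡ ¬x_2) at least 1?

value 1: 5 assignments (counts)
value 3/4: 4 assignments
value 1/2: 8 assignments
value 1/4: 2 assignments
value 0: 6 assignments
So 5 of the 25 assignments meet the threshold.

5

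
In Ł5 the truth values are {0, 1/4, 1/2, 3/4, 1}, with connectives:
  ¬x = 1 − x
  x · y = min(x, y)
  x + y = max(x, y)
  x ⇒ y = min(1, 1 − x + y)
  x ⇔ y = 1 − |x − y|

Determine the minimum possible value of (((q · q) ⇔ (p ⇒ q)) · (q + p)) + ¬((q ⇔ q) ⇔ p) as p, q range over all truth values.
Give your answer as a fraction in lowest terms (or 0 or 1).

Take p = 1/2, q = 0:
q · q = 0 · 0 = 0
p ⇒ q = 1/2 ⇒ 0 = 1/2
(q · q) ⇔ (p ⇒ q) = 0 ⇔ 1/2 = 1/2
q + p = 0 + 1/2 = 1/2
((q · q) ⇔ (p ⇒ q)) · (q + p) = 1/2 · 1/2 = 1/2
q ⇔ q = 0 ⇔ 0 = 1
(q ⇔ q) ⇔ p = 1 ⇔ 1/2 = 1/2
¬((q ⇔ q) ⇔ p) = ¬1/2 = 1/2
(((q · q) ⇔ (p ⇒ q)) · (q + p)) + ¬((q ⇔ q) ⇔ p) = 1/2 + 1/2 = 1/2
No assignment yields a value below 1/2, so this is the minimum.

1/2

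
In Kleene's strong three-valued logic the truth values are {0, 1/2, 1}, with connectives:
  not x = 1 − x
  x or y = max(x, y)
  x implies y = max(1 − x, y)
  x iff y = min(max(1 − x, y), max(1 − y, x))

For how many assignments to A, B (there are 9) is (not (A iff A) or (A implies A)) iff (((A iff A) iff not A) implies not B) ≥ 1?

4

A = 0, B = 0 ↦ 1  ≥
A = 0, B = 1/2 ↦ 1/2  <
A = 0, B = 1 ↦ 0  <
A = 1/2, B = 0 ↦ 1/2  <
A = 1/2, B = 1/2 ↦ 1/2  <
A = 1/2, B = 1 ↦ 1/2  <
A = 1, B = 0 ↦ 1  ≥
A = 1, B = 1/2 ↦ 1  ≥
A = 1, B = 1 ↦ 1  ≥
So 4 of the 9 assignments meet the threshold.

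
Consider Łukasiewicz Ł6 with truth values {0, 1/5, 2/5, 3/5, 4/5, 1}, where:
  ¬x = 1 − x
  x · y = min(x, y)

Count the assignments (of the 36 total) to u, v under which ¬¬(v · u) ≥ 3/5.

9

value 1: 1 assignment (counts)
value 4/5: 3 assignments (counts)
value 3/5: 5 assignments (counts)
value 2/5: 7 assignments
value 1/5: 9 assignments
value 0: 11 assignments
So 9 of the 36 assignments meet the threshold.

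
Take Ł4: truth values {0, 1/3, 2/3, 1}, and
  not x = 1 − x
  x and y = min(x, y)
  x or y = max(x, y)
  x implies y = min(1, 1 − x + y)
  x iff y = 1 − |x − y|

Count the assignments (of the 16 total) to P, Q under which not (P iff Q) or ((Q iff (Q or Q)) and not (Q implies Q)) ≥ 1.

2

P = 0, Q = 0 ↦ 0  <
P = 0, Q = 1/3 ↦ 1/3  <
P = 0, Q = 2/3 ↦ 2/3  <
P = 0, Q = 1 ↦ 1  ≥
P = 1/3, Q = 0 ↦ 1/3  <
P = 1/3, Q = 1/3 ↦ 0  <
P = 1/3, Q = 2/3 ↦ 1/3  <
P = 1/3, Q = 1 ↦ 2/3  <
P = 2/3, Q = 0 ↦ 2/3  <
P = 2/3, Q = 1/3 ↦ 1/3  <
P = 2/3, Q = 2/3 ↦ 0  <
P = 2/3, Q = 1 ↦ 1/3  <
P = 1, Q = 0 ↦ 1  ≥
P = 1, Q = 1/3 ↦ 2/3  <
P = 1, Q = 2/3 ↦ 1/3  <
P = 1, Q = 1 ↦ 0  <
So 2 of the 16 assignments meet the threshold.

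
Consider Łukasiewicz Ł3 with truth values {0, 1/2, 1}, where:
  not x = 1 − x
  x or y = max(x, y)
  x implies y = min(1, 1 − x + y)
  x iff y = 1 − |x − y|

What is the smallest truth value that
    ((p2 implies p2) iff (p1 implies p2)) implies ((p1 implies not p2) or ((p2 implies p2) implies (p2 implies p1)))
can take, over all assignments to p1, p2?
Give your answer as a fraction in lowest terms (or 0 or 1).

Take p1 = 1/2, p2 = 1:
p2 implies p2 = 1 implies 1 = 1
p1 implies p2 = 1/2 implies 1 = 1
(p2 implies p2) iff (p1 implies p2) = 1 iff 1 = 1
not p2 = not 1 = 0
p1 implies not p2 = 1/2 implies 0 = 1/2
p2 implies p2 = 1 implies 1 = 1
p2 implies p1 = 1 implies 1/2 = 1/2
(p2 implies p2) implies (p2 implies p1) = 1 implies 1/2 = 1/2
(p1 implies not p2) or ((p2 implies p2) implies (p2 implies p1)) = 1/2 or 1/2 = 1/2
((p2 implies p2) iff (p1 implies p2)) implies ((p1 implies not p2) or ((p2 implies p2) implies (p2 implies p1))) = 1 implies 1/2 = 1/2
No assignment yields a value below 1/2, so this is the minimum.

1/2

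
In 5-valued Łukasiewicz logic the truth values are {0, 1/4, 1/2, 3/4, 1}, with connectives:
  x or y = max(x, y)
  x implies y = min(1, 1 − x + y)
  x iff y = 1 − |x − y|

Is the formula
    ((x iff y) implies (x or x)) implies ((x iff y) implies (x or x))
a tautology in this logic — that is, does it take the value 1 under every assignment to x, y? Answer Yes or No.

At x = 0, y = 3/4, for instance:
x iff y = 0 iff 3/4 = 1/4
x or x = 0 or 0 = 0
(x iff y) implies (x or x) = 1/4 implies 0 = 3/4
((x iff y) implies (x or x)) implies ((x iff y) implies (x or x)) = 3/4 implies 3/4 = 1
and checking the remaining 24 assignments likewise gives ≥ 1 in every case.

Yes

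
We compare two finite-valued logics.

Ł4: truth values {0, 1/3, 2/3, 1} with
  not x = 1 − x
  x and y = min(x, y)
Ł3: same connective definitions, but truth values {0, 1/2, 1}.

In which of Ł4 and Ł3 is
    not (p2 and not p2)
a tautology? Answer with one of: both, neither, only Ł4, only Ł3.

In Ł4: at p2 = 1/3 the value is 2/3 — not a tautology.
In Ł3: at p2 = 1/2 the value is 1/2 — not a tautology.

neither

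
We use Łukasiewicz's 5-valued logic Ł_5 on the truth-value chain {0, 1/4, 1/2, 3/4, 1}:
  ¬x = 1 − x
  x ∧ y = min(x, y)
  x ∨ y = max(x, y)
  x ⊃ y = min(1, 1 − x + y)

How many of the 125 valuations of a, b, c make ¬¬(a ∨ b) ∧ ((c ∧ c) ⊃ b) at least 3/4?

value 1: 35 assignments (counts)
value 3/4: 33 assignments (counts)
value 1/2: 28 assignments
value 1/4: 20 assignments
value 0: 9 assignments
So 68 of the 125 assignments meet the threshold.

68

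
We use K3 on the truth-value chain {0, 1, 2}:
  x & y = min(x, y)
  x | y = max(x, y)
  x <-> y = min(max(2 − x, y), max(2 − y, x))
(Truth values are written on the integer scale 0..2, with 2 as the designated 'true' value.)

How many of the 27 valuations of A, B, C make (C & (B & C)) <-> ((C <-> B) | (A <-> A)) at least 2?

3

value 2: 3 assignments (counts)
value 1: 13 assignments
value 0: 11 assignments
So 3 of the 27 assignments meet the threshold.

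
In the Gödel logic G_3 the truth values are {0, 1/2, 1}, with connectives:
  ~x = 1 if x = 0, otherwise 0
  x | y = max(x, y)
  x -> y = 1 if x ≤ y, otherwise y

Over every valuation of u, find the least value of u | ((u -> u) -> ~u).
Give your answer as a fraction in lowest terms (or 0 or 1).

Take u = 1/2:
u -> u = 1/2 -> 1/2 = 1
~u = ~1/2 = 0
(u -> u) -> ~u = 1 -> 0 = 0
u | ((u -> u) -> ~u) = 1/2 | 0 = 1/2
No assignment yields a value below 1/2, so this is the minimum.

1/2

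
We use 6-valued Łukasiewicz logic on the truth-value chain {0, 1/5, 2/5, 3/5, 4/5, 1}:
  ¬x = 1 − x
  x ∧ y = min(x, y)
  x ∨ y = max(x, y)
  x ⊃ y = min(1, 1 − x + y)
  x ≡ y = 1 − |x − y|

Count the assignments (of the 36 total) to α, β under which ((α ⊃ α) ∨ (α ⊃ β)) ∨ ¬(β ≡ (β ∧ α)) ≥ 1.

value 1: 36 assignments (counts)
So 36 of the 36 assignments meet the threshold.

36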